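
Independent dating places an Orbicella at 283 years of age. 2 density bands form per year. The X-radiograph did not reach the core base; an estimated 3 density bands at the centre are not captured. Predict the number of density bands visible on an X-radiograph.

283 years at 2 density bands per year gives 283 × 2 = 566 density bands.
566 − 3 missed = 563 density bands expected in the prepared section.

563 density bands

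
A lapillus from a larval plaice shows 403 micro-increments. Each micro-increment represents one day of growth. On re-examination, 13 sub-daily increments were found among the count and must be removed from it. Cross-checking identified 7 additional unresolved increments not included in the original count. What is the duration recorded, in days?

Adjusted count: 403 − 13 + 7 = 397 micro-increments.
With a one-to-one micro-increment periodicity this is 397 days.

397 days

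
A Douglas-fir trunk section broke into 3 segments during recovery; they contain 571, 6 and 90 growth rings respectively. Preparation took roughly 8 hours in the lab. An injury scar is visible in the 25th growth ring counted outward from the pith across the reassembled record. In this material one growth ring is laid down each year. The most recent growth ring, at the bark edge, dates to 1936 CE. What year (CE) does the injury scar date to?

Total growth rings = 571 + 6 + 90 = 667.
Between growth ring 25 and the bark edge there are 667 − 25 = 642 growth rings.
Counting back 642 years from 1936 CE places the injury scar in 1936 − 642 = 1294 CE.

1294 CE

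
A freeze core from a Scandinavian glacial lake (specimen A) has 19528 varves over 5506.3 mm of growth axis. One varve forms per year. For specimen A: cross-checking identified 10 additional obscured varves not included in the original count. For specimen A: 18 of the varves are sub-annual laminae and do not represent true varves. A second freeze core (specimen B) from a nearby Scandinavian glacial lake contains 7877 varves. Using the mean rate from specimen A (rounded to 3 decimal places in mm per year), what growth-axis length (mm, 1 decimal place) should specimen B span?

Specimen A: after corrections the count is 19528 − 18 + 10 = 19520 varves.
A: Extension rate ≈ 5506.3 / 19520 = 0.282 mm per year.
B's length ≈ 0.282 × 7877 = 2221.3 mm.

2221.3 mm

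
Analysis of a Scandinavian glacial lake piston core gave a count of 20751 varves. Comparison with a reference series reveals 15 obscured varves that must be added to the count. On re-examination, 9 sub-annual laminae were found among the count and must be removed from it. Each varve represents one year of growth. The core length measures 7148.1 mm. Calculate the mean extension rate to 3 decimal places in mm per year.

0.344 mm per year

After corrections the count is 20751 − 9 + 15 = 20757 varves.
7148.1 mm over 20757 years gives 7148.1 / 20757 ≈ 0.344 mm per year.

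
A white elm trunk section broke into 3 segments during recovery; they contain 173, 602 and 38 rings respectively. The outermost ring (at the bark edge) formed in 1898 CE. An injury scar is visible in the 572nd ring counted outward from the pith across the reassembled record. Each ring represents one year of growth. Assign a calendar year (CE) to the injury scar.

Total rings = 173 + 602 + 38 = 813.
Between ring 572 and the bark edge there are 813 − 572 = 241 rings.
The ring at the bark edge is 1898 CE, so the injury scar dates to 1898 − 241 = 1657 CE.

1657 CE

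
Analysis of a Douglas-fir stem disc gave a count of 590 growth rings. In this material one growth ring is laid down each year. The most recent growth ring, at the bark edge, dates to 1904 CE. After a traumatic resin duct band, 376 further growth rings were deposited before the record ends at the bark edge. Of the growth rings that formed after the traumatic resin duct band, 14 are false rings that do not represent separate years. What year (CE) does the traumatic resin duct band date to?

376 growth rings post-date the traumatic resin duct band.
Excluding 14 false growth rings: 376 − 14 = 362.
Counting back 362 years from 1904 CE places the traumatic resin duct band in 1904 − 362 = 1542 CE.

1542 CE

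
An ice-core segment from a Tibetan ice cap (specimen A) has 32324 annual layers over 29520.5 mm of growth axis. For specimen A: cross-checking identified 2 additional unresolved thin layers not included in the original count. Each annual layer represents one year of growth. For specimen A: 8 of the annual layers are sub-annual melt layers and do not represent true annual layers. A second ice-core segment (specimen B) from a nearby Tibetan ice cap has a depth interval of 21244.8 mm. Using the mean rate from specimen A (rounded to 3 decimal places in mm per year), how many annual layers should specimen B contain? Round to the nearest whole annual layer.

Specimen A: after corrections the count is 32324 − 8 + 2 = 32318 annual layers.
A: 29520.5 mm over 32318 years gives 29520.5 / 32318 ≈ 0.913 mm/year.
B spans 21244.8 / 0.913 = 23269.22 years ≈ 23269 annual layers.

23269 annual layers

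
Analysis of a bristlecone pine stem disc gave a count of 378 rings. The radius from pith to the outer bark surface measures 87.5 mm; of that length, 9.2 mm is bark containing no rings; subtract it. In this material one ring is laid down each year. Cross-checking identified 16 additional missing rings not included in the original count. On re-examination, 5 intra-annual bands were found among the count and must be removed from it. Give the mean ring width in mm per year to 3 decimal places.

0.201 mm per year

Adjusted count: 378 − 5 + 16 = 389 rings.
Net length = 87.5 − 9.2 = 78.3 mm.
78.3 mm over 389 years gives 78.3 / 389 ≈ 0.201 mm per year.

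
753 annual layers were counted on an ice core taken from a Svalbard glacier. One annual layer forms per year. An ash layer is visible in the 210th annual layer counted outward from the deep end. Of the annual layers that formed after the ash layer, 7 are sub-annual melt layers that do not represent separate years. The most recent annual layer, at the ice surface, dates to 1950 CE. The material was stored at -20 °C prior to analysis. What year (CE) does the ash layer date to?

Between annual layer 210 and the ice surface there are 753 − 210 = 543 annual layers.
Removing the 7 false annual layers leaves 543 − 7 = 536 true annual layers beyond the ash layer.
The annual layer at the ice surface is 1950 CE, so the ash layer dates to 1950 − 536 = 1414 CE.

1414 CE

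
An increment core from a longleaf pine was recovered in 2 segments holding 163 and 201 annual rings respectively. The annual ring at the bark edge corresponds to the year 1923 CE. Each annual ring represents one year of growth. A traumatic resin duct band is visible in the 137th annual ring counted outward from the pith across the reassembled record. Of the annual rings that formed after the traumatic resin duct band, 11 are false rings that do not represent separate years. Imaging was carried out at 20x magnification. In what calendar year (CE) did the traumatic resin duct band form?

1707 CE

Total annual rings = 163 + 201 = 364.
The traumatic resin duct band sits at annual ring 137 from the pith, so 364 − 137 = 227 annual rings formed after it.
Excluding 11 false annual rings: 227 − 11 = 216.
Counting back 216 years from 1923 CE places the traumatic resin duct band in 1923 − 216 = 1707 CE.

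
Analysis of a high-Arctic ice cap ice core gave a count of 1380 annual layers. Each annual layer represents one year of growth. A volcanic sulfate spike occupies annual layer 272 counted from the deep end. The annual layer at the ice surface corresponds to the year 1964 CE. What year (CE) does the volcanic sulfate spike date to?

The volcanic sulfate spike sits at annual layer 272 from the deep end, so 1380 − 272 = 1108 annual layers formed after it.
Counting back 1108 years from 1964 CE places the volcanic sulfate spike in 1964 − 1108 = 856 CE.

856 CE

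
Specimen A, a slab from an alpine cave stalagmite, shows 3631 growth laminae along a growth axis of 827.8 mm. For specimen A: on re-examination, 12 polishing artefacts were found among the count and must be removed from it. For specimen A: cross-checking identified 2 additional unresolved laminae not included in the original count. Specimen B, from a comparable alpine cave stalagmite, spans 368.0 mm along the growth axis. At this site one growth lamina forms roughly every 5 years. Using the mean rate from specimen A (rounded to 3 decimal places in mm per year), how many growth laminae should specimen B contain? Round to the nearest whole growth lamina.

1600 growth laminae

Specimen A: true growth lamina count = 3631 − 12 + 2 = 3621.
Specimen A: multiplying by 5 years per growth lamina: 3621 × 5 = 18105 years.
A: Mean rate = 827.8 mm / 18105 years ≈ 0.046 mm/yr.
Specimen B: 368.0 mm / 0.046 mm per year = 8000.00 years; at 5 years per growth lamina that is 8000.00 / 5 ≈ 1600 growth laminae.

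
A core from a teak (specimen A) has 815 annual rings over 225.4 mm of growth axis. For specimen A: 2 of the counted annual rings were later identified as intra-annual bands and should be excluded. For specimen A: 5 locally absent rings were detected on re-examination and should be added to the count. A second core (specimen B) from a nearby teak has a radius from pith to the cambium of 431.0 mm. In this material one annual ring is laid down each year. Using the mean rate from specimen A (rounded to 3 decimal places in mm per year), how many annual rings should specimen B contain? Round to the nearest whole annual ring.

Specimen A: correcting the raw count gives 815 − 2 + 5 = 818 true annual rings.
A: Mean rate = 225.4 mm / 818 years ≈ 0.276 mm per year.
B spans 431.0 / 0.276 = 1561.59 years ≈ 1562 annual rings.

1562 annual rings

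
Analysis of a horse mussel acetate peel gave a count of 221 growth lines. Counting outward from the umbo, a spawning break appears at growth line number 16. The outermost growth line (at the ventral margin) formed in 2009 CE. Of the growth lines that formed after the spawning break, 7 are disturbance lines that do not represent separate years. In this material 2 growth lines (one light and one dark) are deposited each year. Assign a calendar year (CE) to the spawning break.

1910 CE

Between growth line 16 and the ventral margin there are 221 − 16 = 205 growth lines.
205 − 7 false = 198 true growth lines after the spawning break.
Dividing by 2 growth lines per year: 198 / 2 = 99 years.
Counting back 99 years from 2009 CE places the spawning break in 2009 − 99 = 1910 CE.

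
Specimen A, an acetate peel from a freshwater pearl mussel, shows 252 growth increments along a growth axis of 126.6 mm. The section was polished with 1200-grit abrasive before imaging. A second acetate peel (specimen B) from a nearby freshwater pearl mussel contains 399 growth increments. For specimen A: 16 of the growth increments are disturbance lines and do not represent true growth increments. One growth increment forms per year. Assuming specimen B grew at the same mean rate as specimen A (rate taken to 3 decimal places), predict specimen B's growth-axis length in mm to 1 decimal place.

Specimen A: true growth increment count = 252 − 16 = 236.
A: Mean rate = 126.6 mm / 236 years ≈ 0.536 mm/year.
Length of B = 0.536 × 399 = 213.9 mm.

213.9 mm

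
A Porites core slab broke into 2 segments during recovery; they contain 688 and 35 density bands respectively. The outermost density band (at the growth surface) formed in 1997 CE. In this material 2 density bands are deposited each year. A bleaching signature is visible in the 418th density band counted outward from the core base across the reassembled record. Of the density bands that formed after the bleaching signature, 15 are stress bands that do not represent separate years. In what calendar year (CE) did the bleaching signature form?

1852 CE

Total density bands = 688 + 35 = 723.
The bleaching signature sits at density band 418 from the core base, so 723 − 418 = 305 density bands formed after it.
Removing the 15 false density bands leaves 305 − 15 = 290 true density bands beyond the bleaching signature.
With 2 density bands per year, 290 / 2 = 145 years.
The density band at the growth surface is 1997 CE, so the bleaching signature dates to 1997 − 145 = 1852 CE.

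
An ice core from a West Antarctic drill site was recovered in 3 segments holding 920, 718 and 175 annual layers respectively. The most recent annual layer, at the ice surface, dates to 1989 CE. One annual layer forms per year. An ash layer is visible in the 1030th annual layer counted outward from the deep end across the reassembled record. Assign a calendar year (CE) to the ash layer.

1206 CE

Total annual layers = 920 + 718 + 175 = 1813.
The ash layer sits at annual layer 1030 from the deep end, so 1813 − 1030 = 783 annual layers formed after it.
Counting back 783 years from 1989 CE places the ash layer in 1989 − 783 = 1206 CE.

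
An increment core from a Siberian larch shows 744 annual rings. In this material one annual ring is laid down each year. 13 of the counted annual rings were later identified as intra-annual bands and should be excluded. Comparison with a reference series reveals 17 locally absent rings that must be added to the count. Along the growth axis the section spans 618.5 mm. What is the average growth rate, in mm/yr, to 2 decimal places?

0.83 mm/yr

After corrections the count is 744 − 13 + 17 = 748 annual rings.
Mean rate = 618.5 mm / 748 years ≈ 0.83 mm/yr.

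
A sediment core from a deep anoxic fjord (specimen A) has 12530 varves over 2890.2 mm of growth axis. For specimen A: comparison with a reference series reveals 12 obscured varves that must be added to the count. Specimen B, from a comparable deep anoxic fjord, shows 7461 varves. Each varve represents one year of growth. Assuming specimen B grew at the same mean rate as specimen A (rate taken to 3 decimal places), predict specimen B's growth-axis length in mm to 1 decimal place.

Specimen A: true varve count = 12530 + 12 = 12542.
A: Extension rate ≈ 2890.2 / 12542 = 0.230 mm/yr.
B's length ≈ 0.230 × 7461 = 1716.0 mm.

1716.0 mm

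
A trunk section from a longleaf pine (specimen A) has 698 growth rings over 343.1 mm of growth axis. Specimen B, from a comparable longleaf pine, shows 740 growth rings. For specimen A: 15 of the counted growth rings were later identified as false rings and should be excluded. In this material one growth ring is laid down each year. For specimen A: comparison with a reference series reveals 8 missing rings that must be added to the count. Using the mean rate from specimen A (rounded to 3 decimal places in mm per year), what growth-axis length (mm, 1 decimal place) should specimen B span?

367.8 mm

Specimen A: correcting the raw count gives 698 − 15 + 8 = 691 true growth rings.
A: 343.1 mm over 691 years gives 343.1 / 691 ≈ 0.497 mm/yr.
B's length ≈ 0.497 × 740 = 367.8 mm.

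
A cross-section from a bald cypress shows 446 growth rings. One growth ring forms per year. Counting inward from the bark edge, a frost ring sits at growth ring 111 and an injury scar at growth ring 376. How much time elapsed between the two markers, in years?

The two markers are separated by 376 − 111 = 265 growth rings.
At one growth ring per year, 265 years elapsed between them.

265 years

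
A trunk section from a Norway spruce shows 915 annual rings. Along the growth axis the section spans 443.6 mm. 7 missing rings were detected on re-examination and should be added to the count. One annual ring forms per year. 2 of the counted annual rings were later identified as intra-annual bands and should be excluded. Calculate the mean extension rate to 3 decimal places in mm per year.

Adjusted count: 915 − 2 + 7 = 920 annual rings.
443.6 mm over 920 years gives 443.6 / 920 ≈ 0.482 mm per year.

0.482 mm per year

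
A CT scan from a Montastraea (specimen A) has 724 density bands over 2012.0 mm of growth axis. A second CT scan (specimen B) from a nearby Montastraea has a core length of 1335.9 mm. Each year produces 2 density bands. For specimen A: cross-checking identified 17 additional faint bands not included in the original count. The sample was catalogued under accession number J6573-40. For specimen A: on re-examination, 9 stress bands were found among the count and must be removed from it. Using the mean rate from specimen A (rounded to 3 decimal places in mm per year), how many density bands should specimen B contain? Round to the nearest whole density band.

Specimen A: true density band count = 724 − 9 + 17 = 732.
Specimen A: dividing by 2 density bands per year: 732 / 2 = 366 years.
A: Extension rate ≈ 2012.0 / 366 = 5.497 mm/yr.
B spans 1335.9 / 5.497 = 243.02 years; at 2 density bands per year that is 243.02 × 2 ≈ 486 density bands.

486 density bands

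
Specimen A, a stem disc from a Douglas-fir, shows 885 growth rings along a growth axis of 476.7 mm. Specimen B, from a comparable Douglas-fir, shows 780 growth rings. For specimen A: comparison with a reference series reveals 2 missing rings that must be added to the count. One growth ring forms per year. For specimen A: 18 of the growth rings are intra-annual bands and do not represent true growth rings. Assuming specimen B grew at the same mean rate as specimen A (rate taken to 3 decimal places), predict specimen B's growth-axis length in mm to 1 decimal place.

428.2 mm

Specimen A: after corrections the count is 885 − 18 + 2 = 869 growth rings.
A: Extension rate ≈ 476.7 / 869 = 0.549 mm/yr.
For B, 0.549 mm/year × 780 years = 428.2 mm.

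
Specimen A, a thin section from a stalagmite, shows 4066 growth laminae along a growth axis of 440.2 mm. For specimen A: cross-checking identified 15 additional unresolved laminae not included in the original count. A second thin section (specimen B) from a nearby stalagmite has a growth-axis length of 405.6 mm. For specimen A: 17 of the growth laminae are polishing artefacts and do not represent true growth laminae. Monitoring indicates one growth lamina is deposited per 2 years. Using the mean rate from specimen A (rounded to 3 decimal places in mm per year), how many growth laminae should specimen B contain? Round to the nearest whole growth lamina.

3756 growth laminae

Specimen A: after corrections the count is 4066 − 17 + 15 = 4064 growth laminae.
Specimen A: multiplying by 2 years per growth lamina: 4064 × 2 = 8128 years.
A: Extension rate ≈ 440.2 / 8128 = 0.054 mm per year.
B spans 405.6 / 0.054 = 7511.11 years; at 2 years per growth lamina that is 7511.11 / 2 ≈ 3756 growth laminae.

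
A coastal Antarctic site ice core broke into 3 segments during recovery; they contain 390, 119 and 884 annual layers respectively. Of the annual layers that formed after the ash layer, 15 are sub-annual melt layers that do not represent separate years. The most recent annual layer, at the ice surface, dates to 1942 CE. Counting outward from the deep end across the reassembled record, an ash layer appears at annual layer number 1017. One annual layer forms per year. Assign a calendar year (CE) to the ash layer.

1581 CE

Total annual layers = 390 + 119 + 884 = 1393.
Between annual layer 1017 and the ice surface there are 1393 − 1017 = 376 annual layers.
Excluding 15 false annual layers: 376 − 15 = 361.
Counting back 361 years from 1942 CE places the ash layer in 1942 − 361 = 1581 CE.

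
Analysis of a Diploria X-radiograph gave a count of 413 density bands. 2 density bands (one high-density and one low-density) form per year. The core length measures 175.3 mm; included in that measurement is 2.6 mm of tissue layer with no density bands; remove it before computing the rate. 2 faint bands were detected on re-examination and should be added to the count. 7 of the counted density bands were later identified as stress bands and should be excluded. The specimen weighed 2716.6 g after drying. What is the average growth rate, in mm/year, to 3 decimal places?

True density band count = 413 − 7 + 2 = 408.
Dividing by 2 density bands per year: 408 / 2 = 204 years.
Net length = 175.3 − 2.6 = 172.7 mm.
172.7 mm over 204 years gives 172.7 / 204 ≈ 0.847 mm/year.

0.847 mm/year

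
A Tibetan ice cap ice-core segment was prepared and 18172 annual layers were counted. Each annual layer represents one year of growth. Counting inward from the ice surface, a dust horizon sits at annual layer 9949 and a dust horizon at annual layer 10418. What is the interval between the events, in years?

The two markers are separated by 10418 − 9949 = 469 annual layers.
At one annual layer per year, 469 years elapsed between them.

469 years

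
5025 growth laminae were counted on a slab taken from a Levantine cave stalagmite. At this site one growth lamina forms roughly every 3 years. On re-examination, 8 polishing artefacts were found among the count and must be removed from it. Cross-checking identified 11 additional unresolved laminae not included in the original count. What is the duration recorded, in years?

Correcting the raw count gives 5025 − 8 + 11 = 5028 true growth laminae.
5028 growth laminae at 3 years each span 5028 × 3 = 15084 years.

15084 years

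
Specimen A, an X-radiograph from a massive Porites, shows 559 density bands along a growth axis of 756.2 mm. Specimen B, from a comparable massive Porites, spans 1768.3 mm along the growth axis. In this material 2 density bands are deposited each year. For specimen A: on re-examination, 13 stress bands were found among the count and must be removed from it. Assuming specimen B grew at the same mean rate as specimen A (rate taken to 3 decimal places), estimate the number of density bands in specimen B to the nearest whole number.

Specimen A: after corrections the count is 559 − 13 = 546 density bands.
Specimen A: dividing by 2 density bands per year: 546 / 2 = 273 years.
A: Mean rate = 756.2 mm / 273 years ≈ 2.770 mm/year.
Specimen B: 1768.3 mm / 2.770 mm per year = 638.38 years; at 2 density bands per year that is 638.38 × 2 ≈ 1277 density bands.

1277 density bands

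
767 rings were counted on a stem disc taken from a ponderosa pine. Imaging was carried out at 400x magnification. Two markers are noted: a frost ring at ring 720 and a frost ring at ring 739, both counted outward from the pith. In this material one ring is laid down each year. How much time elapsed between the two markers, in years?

19 years

739 − 720 = 19 rings lie between the two events.
That is 19 years at one ring per year.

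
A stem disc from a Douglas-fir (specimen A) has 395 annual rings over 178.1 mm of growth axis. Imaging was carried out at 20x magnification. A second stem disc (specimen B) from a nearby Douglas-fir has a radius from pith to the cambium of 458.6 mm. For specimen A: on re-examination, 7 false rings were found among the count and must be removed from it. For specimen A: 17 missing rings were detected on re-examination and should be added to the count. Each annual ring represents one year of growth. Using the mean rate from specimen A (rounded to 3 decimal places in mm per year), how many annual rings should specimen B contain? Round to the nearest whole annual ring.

1042 annual rings

Specimen A: adjusted count: 395 − 7 + 17 = 405 annual rings.
A: Extension rate ≈ 178.1 / 405 = 0.440 mm per year.
B spans 458.6 / 0.440 = 1042.27 years ≈ 1042 annual rings.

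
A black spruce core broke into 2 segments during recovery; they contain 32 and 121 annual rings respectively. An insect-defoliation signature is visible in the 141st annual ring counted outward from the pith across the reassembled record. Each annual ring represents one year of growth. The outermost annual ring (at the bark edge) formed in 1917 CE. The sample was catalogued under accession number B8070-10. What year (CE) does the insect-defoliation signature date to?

1905 CE

Total annual rings = 32 + 121 = 153.
Between annual ring 141 and the bark edge there are 153 − 141 = 12 annual rings.
1917 − 12 = 1905 CE.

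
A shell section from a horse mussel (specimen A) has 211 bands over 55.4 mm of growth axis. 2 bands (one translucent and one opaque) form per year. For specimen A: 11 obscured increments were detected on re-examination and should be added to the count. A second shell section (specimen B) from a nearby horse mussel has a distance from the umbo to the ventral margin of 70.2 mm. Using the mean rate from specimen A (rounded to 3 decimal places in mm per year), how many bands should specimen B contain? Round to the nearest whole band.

281 bands

Specimen A: adjusted count: 211 + 11 = 222 bands.
Specimen A: with 2 bands per year, 222 / 2 = 111 years.
A: 55.4 mm over 111 years gives 55.4 / 111 ≈ 0.499 mm per year.
B spans 70.2 / 0.499 = 140.68 years; at 2 bands per year that is 140.68 × 2 ≈ 281 bands.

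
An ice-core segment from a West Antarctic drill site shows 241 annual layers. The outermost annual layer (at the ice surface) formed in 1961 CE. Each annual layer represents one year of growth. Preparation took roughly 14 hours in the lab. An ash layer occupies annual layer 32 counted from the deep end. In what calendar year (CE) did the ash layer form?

Between annual layer 32 and the ice surface there are 241 − 32 = 209 annual layers.
The annual layer at the ice surface is 1961 CE, so the ash layer dates to 1961 − 209 = 1752 CE.

1752 CE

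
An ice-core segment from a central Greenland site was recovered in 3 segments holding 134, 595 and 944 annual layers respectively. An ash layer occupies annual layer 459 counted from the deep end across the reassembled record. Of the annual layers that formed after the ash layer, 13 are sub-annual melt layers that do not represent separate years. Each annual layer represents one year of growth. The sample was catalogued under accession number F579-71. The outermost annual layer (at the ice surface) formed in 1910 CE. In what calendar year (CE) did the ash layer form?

Total annual layers = 134 + 595 + 944 = 1673.
Between annual layer 459 and the ice surface there are 1673 − 459 = 1214 annual layers.
1214 − 13 false = 1201 true annual layers after the ash layer.
Counting back 1201 years from 1910 CE places the ash layer in 1910 − 1201 = 709 CE.

709 CE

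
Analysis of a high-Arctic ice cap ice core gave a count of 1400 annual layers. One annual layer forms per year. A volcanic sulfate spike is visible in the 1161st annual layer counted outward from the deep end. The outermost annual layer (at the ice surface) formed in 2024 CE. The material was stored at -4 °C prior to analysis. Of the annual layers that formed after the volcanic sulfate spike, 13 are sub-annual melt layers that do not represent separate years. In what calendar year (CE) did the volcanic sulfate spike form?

1798 CE

1400 − 1161 = 239 annual layers lie beyond the volcanic sulfate spike toward the ice surface.
239 − 13 false = 226 true annual layers after the volcanic sulfate spike.
2024 − 226 = 1798 CE.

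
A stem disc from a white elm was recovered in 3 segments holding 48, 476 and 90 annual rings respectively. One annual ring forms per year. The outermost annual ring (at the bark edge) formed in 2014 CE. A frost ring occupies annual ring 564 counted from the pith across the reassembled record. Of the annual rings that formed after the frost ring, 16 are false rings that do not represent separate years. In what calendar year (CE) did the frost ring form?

Total annual rings = 48 + 476 + 90 = 614.
614 − 564 = 50 annual rings lie beyond the frost ring toward the bark edge.
50 − 16 false = 34 true annual rings after the frost ring.
2014 − 34 = 1980 CE.

1980 CE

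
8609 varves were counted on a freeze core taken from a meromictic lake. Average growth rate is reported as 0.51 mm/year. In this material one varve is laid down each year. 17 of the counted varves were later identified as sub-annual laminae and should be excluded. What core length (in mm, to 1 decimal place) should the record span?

After corrections the count is 8609 − 17 = 8592 varves.
Length ≈ 0.51 × 8592 = 4381.9 mm.

4381.9 mm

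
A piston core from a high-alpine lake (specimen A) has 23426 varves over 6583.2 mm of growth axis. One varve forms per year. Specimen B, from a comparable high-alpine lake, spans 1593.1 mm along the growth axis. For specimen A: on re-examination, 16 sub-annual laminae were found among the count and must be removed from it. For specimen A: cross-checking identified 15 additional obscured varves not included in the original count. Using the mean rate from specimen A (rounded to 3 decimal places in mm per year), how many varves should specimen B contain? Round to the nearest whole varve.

5669 varves

Specimen A: correcting the raw count gives 23426 − 16 + 15 = 23425 true varves.
A: 6583.2 mm over 23425 years gives 6583.2 / 23425 ≈ 0.281 mm/year.
Specimen B: 1593.1 mm / 0.281 mm per year = 5669.40 years ≈ 5669 varves.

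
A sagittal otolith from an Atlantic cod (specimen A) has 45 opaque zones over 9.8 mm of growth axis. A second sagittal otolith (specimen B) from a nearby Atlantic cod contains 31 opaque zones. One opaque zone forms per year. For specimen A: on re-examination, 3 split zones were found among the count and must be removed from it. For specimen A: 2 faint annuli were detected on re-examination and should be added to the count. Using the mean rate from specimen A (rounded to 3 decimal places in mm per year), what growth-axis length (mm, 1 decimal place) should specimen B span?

6.9 mm

Specimen A: correcting the raw count gives 45 − 3 + 2 = 44 true opaque zones.
A: Extension rate ≈ 9.8 / 44 = 0.223 mm/yr.
Length of B = 0.223 × 31 = 6.9 mm.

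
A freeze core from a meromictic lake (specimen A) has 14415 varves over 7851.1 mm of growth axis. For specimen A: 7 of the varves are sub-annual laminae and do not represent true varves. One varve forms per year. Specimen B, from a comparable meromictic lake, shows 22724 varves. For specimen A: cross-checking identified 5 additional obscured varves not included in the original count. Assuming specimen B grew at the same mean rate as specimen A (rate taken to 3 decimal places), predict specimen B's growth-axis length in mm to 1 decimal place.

12384.6 mm

Specimen A: correcting the raw count gives 14415 − 7 + 5 = 14413 true varves.
A: 7851.1 mm over 14413 years gives 7851.1 / 14413 ≈ 0.545 mm/yr.
B's length ≈ 0.545 × 22724 = 12384.6 mm.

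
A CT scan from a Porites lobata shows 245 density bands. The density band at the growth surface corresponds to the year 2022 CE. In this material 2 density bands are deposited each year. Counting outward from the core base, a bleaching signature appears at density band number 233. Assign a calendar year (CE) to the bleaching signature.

2016 CE

245 − 233 = 12 density bands lie beyond the bleaching signature toward the growth surface.
12 density bands at 2 per year is 12 / 2 = 6 years.
2022 − 6 = 2016 CE.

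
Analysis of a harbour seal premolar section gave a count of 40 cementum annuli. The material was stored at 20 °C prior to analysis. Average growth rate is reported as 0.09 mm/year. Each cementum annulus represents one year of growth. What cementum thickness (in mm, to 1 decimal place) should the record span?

3.6 mm

40 years of growth are recorded.
Predicted length = 0.09 mm/year × 40 years = 3.6 mm.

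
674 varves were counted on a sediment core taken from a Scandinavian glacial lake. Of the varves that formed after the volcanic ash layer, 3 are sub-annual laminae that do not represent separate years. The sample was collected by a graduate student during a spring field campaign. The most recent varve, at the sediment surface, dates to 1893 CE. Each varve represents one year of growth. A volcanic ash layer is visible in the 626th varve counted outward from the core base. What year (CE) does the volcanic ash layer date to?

1848 CE

674 − 626 = 48 varves lie beyond the volcanic ash layer toward the sediment surface.
Removing the 3 false varves leaves 48 − 3 = 45 true varves beyond the volcanic ash layer.
1893 − 45 = 1848 CE.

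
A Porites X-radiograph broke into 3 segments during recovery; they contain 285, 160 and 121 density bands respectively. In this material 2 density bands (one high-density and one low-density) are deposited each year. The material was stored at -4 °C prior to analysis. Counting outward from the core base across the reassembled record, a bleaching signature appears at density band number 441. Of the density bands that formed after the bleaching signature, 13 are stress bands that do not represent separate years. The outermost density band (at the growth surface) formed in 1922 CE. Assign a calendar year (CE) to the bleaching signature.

1866 CE

Total density bands = 285 + 160 + 121 = 566.
The bleaching signature sits at density band 441 from the core base, so 566 − 441 = 125 density bands formed after it.
125 − 13 false = 112 true density bands after the bleaching signature.
Dividing by 2 density bands per year: 112 / 2 = 56 years.
The density band at the growth surface is 1922 CE, so the bleaching signature dates to 1922 − 56 = 1866 CE.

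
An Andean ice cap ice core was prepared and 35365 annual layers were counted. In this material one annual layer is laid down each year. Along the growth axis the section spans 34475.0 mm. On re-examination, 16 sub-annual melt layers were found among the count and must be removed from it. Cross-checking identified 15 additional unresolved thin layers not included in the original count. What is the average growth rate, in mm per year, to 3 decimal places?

0.975 mm per year

Adjusted count: 35365 − 16 + 15 = 35364 annual layers.
Extension rate ≈ 34475.0 / 35364 = 0.975 mm per year.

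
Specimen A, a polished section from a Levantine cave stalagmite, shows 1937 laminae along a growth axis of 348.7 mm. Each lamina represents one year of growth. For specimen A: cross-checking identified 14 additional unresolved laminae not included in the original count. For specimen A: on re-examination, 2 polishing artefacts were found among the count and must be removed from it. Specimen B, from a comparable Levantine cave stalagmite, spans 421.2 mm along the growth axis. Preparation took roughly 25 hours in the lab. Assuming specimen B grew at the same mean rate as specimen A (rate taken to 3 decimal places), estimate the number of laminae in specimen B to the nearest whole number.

2353 laminae

Specimen A: true lamina count = 1937 − 2 + 14 = 1949.
A: 348.7 mm over 1949 years gives 348.7 / 1949 ≈ 0.179 mm per year.
B spans 421.2 / 0.179 = 2353.07 years ≈ 2353 laminae.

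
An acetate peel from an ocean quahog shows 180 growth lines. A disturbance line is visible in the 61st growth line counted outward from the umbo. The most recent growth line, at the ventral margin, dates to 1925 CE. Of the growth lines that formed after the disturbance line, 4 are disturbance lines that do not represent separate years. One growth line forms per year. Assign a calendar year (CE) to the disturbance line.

The disturbance line sits at growth line 61 from the umbo, so 180 − 61 = 119 growth lines formed after it.
Removing the 4 false growth lines leaves 119 − 4 = 115 true growth lines beyond the disturbance line.
Counting back 115 years from 1925 CE places the disturbance line in 1925 − 115 = 1810 CE.

1810 CE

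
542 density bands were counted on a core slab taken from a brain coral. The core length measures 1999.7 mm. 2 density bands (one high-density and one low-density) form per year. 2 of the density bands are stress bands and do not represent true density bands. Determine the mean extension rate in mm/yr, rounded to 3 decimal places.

True density band count = 542 − 2 = 540.
540 density bands at 2 per year is 540 / 2 = 270 years.
Mean rate = 1999.7 mm / 270 years ≈ 7.406 mm/yr.

7.406 mm/yr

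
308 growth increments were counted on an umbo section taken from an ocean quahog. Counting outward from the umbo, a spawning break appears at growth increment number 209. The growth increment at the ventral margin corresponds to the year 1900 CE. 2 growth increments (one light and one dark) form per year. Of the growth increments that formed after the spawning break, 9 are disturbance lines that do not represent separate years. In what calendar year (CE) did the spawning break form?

1855 CE

308 − 209 = 99 growth increments lie beyond the spawning break toward the ventral margin.
Removing the 9 false growth increments leaves 99 − 9 = 90 true growth increments beyond the spawning break.
With 2 growth increments per year, 90 / 2 = 45 years.
Counting back 45 years from 1900 CE places the spawning break in 1900 − 45 = 1855 CE.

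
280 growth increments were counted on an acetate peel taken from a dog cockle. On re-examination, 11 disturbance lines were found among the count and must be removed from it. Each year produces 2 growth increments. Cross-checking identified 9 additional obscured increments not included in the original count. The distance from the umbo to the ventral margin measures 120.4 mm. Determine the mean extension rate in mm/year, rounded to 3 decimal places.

0.866 mm/year

After corrections the count is 280 − 11 + 9 = 278 growth increments.
Dividing by 2 growth increments per year: 278 / 2 = 139 years.
Mean rate = 120.4 mm / 139 years ≈ 0.866 mm/year.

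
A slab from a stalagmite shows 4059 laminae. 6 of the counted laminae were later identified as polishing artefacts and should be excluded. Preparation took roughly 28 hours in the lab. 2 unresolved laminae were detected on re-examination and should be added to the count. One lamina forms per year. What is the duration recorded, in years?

4055 yr

Correcting the raw count gives 4059 − 6 + 2 = 4055 true laminae.
One lamina per year makes the duration 4055 years.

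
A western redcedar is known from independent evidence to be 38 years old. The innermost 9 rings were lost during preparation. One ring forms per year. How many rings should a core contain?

One ring per year gives 38 rings over 38 years.
38 − 9 missed = 29 rings expected in the prepared section.

29 rings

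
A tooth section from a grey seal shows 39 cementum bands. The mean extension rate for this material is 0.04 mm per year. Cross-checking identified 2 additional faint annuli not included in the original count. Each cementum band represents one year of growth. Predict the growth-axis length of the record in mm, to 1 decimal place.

1.6 mm

After corrections the count is 39 + 2 = 41 cementum bands.
Length ≈ 0.04 × 41 = 1.6 mm.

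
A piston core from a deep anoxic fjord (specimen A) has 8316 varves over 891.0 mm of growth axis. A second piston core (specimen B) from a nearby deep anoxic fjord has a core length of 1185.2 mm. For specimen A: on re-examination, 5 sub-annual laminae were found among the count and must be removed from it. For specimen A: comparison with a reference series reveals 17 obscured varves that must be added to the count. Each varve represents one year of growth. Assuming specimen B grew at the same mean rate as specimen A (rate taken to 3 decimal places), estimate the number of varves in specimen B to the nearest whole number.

11077 varves

Specimen A: true varve count = 8316 − 5 + 17 = 8328.
A: Mean rate = 891.0 mm / 8328 years ≈ 0.107 mm per year.
B spans 1185.2 / 0.107 = 11076.64 years ≈ 11077 varves.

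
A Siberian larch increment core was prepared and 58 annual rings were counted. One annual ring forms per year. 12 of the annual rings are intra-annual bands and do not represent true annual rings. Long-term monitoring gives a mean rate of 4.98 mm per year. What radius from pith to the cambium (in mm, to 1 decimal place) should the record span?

229.1 mm

Adjusted count: 58 − 12 = 46 annual rings.
Predicted length = 4.98 mm/year × 46 years = 229.1 mm.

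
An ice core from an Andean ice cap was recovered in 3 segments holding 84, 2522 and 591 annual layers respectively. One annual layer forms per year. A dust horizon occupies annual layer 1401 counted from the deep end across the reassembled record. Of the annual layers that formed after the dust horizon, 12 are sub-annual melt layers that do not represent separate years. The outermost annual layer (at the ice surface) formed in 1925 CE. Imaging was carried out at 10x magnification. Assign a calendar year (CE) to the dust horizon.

Total annual layers = 84 + 2522 + 591 = 3197.
3197 − 1401 = 1796 annual layers lie beyond the dust horizon toward the ice surface.
Excluding 12 false annual layers: 1796 − 12 = 1784.
The annual layer at the ice surface is 1925 CE, so the dust horizon dates to 1925 − 1784 = 141 CE.

141 CE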